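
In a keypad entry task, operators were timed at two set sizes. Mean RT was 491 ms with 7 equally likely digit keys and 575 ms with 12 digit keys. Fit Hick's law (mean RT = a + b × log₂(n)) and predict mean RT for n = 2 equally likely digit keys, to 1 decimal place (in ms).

Solve the two-equation system in a and b:
  b = (575 − 491) / (log₂ 12 − log₂ 7) = 84 / (3.5850 − 2.8074) = 108.024 ms/bit
  a = 491 − 108.024 × 2.8074 = 187.739 ms
Then RT(2) = 187.739 + 108.024 × log₂ 2 = 187.739 + 108.024 × 1 ≈ 295.763 ms.

295.8 ms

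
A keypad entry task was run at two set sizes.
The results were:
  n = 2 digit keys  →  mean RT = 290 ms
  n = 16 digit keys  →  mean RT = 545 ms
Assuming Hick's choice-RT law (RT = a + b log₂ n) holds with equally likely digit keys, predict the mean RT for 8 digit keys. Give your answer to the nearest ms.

With log₂ n on the abscissa the relation is linear; from the two conditions:
  b = (545 − 290) / (log₂ 16 − log₂ 2) = 255 / (4 − 1) = 85 ms/bit
  a = 290 − 85 × 1 = 205 ms
Then RT(8) = 205 + 85 × log₂ 8 = 205 + 85 × 3 ≈ 460.000 ms.

460 ms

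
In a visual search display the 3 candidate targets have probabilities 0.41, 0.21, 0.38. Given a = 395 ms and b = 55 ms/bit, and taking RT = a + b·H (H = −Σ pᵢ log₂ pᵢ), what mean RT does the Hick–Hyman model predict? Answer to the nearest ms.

Entropy contributions −pᵢ log₂ pᵢ: 0.5274, 0.4728, 0.5305; sum H = 1.5307 bits.
RT = a + bH = 395 + 55·1.5307 = 479.19 ms.

479 ms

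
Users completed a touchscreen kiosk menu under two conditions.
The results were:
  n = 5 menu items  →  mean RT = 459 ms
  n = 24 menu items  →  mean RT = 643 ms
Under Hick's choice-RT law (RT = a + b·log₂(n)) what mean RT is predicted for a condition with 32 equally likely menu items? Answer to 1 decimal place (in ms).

676.7 ms

Solve the two-equation system in a and b:
  b = (643 − 459) / (log₂ 24 − log₂ 5) = 184 / (4.5850 − 2.3219) = 81.307 ms/bit
  a = 459 − 81.307 × 2.3219 = 270.212 ms
Then RT(32) = 270.212 + 81.307 × log₂ 32 = 270.212 + 81.307 × 5 ≈ 676.745 ms.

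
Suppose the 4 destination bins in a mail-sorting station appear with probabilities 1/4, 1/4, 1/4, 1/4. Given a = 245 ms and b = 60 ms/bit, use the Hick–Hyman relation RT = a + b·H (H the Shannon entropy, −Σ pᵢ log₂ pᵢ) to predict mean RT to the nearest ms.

Each term −pᵢ log₂ pᵢ: 0.25·2 + 0.25·2 + 0.25·2 + 0.25·2; summed, H = 2.000 bits.
Mean RT = a + bH = 245 + 60·2.000 = 365.00 ms.

365 ms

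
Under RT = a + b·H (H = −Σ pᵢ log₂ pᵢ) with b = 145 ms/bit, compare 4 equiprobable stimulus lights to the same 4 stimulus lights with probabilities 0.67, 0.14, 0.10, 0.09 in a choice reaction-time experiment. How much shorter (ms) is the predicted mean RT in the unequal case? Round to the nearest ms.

The RT saving is b·ΔH. Equiprobable H₀ = log₂(4) = 2.0000 bits; with the given probabilities H = 1.4291 bits.
b·(H₀ − H) = 145 × (2.0000 − 1.4291) = 82.79 ms.

83 ms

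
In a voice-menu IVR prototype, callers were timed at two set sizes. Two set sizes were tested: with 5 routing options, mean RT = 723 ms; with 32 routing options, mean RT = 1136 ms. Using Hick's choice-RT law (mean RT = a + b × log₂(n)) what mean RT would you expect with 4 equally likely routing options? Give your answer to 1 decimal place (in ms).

With log₂ n on the abscissa the relation is linear; from the two conditions:
  b = (1136 − 723) / (log₂ 32 − log₂ 5) = 413 / (5 − 2.3219) = 154.215 ms/bit
  a = 723 − 154.215 × 2.3219 = 364.923 ms
Then RT(4) = 364.923 + 154.215 × log₂ 4 = 364.923 + 154.215 × 2 ≈ 673.354 ms.

673.4 ms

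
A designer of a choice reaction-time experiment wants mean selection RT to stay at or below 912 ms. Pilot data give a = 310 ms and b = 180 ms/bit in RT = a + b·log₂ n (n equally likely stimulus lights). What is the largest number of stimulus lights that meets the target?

Set 310 + 180·log₂ n ≤ 912 → log₂ n ≤ (912 − 310)/180 = 3.3444.
So n ≤ 2^3.3444 = 10.157; the largest integer n is 10.

10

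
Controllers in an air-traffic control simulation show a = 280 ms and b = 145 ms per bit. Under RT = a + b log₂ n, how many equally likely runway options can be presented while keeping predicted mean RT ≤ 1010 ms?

32

Information budget: (1010 − 280)/145 = 5.0345 bits, so n ≤ 2^5.0345 = 32.774 → at most 32.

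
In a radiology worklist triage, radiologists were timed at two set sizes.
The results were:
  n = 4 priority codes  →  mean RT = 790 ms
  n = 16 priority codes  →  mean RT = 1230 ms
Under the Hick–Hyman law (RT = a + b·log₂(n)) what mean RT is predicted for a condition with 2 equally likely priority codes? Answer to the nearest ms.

Solve the two-equation system in a and b:
  b = (1230 − 790) / (log₂ 16 − log₂ 4) = 440 / (4 − 2) = 220 ms/bit
  a = 790 − 220 × 2 = 350 ms
Then RT(2) = 350 + 220 × log₂ 2 = 350 + 220 × 1 ≈ 570.000 ms.

570 ms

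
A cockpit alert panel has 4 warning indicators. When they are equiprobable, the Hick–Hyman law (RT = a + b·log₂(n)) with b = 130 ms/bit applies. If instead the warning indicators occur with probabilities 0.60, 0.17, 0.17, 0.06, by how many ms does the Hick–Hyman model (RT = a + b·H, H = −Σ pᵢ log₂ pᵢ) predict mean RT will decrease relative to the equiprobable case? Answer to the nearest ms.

58 ms

The RT saving is b·ΔH. Equiprobable H₀ = log₂(4) = 2.0000 bits; with the given probabilities H = 1.5549 bits.
b·(H₀ − H) = 130 × (2.0000 − 1.5549) = 57.86 ms.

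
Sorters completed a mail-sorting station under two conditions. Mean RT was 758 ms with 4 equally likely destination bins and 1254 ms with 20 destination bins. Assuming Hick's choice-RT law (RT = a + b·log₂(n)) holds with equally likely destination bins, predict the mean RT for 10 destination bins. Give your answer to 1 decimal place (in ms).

1040.4 ms

Fit slope and intercept:
  b = (1254 − 758) / (log₂ 20 − log₂ 4) = 496 / (4.3219 − 2) = 213.616 ms/bit
  a = 758 − 213.616 × 2 = 330.769 ms
Then RT(10) = 330.769 + 213.616 × log₂ 10 = 330.769 + 213.616 × 3.3219 ≈ 1040.384 ms.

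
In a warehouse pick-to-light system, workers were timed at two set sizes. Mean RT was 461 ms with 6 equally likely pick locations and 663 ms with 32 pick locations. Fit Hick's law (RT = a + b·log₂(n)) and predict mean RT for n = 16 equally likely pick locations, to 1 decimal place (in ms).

RT is linear in log₂ n, so two points fix the line:
  b = (663 − 461) / (log₂ 32 − log₂ 6) = 202 / (5 − 2.5850) = 83.643 ms/bit
  a = 461 − 83.643 × 2.5850 = 244.787 ms
Then RT(16) = 244.787 + 83.643 × log₂ 16 = 244.787 + 83.643 × 4 ≈ 579.357 ms.

579.4 ms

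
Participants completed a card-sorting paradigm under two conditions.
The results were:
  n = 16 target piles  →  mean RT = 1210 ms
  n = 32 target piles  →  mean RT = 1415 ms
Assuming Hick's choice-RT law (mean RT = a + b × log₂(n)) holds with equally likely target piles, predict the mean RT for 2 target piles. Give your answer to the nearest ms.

Fit slope and intercept:
  b = (1415 − 1210) / (log₂ 32 − log₂ 16) = 205 / (5 − 4) = 205 ms/bit
  a = 1210 − 205 × 4 = 390 ms
Then RT(2) = 390 + 205 × log₂ 2 = 390 + 205 × 1 ≈ 595.000 ms.

595 ms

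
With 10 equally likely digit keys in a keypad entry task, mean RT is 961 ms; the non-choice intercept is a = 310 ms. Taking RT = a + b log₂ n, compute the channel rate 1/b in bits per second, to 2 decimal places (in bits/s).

5.10 bits/s

Choice component = 961 − 310 = 651 ms over log₂(10) = 3.3219 bits.
b = 651 / 3.3219 = 195.971 ms/bit, so 1/b = 5.103 bits/s.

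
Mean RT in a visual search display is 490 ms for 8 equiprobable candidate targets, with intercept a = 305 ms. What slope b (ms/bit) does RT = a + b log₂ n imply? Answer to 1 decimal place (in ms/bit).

8 alternatives carry log₂ 8 = 3 bits; the choice cost is 490 − 305 = 185 ms, so b = 185/3 = 61.667 ms/bit.

61.7 ms/bit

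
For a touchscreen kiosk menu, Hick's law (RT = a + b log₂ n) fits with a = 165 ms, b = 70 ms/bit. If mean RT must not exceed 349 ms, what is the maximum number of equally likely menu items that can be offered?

Information budget: (349 − 165)/70 = 2.6286 bits, so n ≤ 2^2.6286 = 6.184 → at most 6.

6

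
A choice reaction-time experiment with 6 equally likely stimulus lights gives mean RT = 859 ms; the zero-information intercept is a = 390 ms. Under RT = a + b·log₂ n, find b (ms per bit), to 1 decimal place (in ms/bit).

181.4 ms/bit

b = (859 − 390) / log₂(6) = 469 / 2.5850 = 181.434 ms/bit.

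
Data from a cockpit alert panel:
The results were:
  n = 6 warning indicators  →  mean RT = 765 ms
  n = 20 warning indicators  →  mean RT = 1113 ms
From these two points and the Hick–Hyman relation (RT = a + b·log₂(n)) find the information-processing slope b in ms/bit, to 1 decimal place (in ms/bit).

200.3 ms/bit

Slope: b = (1113 − 765) / (log₂ 20 − log₂ 6) = 348/1.7370 = 200.349 ms/bit.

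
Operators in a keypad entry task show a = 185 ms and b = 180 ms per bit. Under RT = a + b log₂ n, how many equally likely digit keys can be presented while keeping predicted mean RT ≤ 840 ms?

Information budget: (840 − 185)/180 = 3.6389 bits, so n ≤ 2^3.6389 = 12.457 → at most 12.

12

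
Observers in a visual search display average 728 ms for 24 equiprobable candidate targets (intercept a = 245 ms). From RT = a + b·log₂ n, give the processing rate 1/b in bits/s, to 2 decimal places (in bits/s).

9.49 bits/s

Choice component = 728 − 245 = 483 ms over log₂(24) = 4.5850 bits.
b = 483 / 4.5850 = 105.344 ms/bit, so 1/b = 9.493 bits/s.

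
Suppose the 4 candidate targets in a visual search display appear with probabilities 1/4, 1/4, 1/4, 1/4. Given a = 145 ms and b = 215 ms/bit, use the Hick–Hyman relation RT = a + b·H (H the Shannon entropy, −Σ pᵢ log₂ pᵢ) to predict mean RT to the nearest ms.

575 ms

Each term −pᵢ log₂ pᵢ: 0.25·2 + 0.25·2 + 0.25·2 + 0.25·2; summed, H = 2.000 bits.
Mean RT = a + bH = 145 + 215·2.000 = 575.00 ms.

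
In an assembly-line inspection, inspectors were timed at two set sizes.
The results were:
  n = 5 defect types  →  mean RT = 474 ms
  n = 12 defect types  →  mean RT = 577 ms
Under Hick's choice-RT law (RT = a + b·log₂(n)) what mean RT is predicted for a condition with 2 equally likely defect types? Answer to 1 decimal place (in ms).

Solve the two-equation system in a and b:
  b = (577 − 474) / (log₂ 12 − log₂ 5) = 103 / (3.5850 − 2.3219) = 81.550 ms/bit
  a = 474 − 81.550 × 2.3219 = 284.648 ms
Then RT(2) = 284.648 + 81.550 × log₂ 2 = 284.648 + 81.550 × 1 ≈ 366.197 ms.

366.2 ms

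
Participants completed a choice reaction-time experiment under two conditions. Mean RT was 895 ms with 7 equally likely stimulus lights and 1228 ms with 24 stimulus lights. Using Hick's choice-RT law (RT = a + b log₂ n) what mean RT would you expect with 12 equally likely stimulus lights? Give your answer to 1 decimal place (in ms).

1040.7 ms

With log₂ n on the abscissa the relation is linear; from the two conditions:
  b = (1228 − 895) / (log₂ 24 − log₂ 7) = 333 / (4.5850 − 2.8074) = 187.330 ms/bit
  a = 895 − 187.330 × 2.8074 = 369.097 ms
Then RT(12) = 369.097 + 187.330 × log₂ 12 = 369.097 + 187.330 × 3.5850 ≈ 1040.670 ms.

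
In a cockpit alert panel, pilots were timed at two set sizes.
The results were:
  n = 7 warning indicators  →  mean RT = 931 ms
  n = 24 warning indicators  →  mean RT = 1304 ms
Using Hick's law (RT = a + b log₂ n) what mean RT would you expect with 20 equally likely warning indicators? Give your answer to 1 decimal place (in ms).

1248.8 ms

RT is linear in log₂ n, so two points fix the line:
  b = (1304 − 931) / (log₂ 24 − log₂ 7) = 373 / (4.5850 − 2.8074) = 209.833 ms/bit
  a = 931 − 209.833 × 2.8074 = 341.925 ms
Then RT(20) = 341.925 + 209.833 × log₂ 20 = 341.925 + 209.833 × 4.3219 ≈ 1248.807 ms.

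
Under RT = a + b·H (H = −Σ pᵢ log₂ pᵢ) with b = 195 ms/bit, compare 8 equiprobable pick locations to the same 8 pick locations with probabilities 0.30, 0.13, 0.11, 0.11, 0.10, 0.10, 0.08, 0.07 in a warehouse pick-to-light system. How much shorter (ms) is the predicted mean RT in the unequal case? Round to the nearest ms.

The RT saving is b·ΔH. Equiprobable H₀ = log₂(8) = 3.0000 bits; with the given probabilities H = 2.8288 bits.
b·(H₀ − H) = 195 × (3.0000 − 2.8288) = 33.39 ms.

33 ms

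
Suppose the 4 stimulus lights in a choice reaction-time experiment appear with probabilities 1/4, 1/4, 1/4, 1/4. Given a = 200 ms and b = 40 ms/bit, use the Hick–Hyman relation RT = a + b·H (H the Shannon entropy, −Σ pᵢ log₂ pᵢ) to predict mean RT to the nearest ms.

Each term −pᵢ log₂ pᵢ: 0.25·2 + 0.25·2 + 0.25·2 + 0.25·2; summed, H = 2.000 bits.
Mean RT = a + bH = 200 + 40·2.000 = 280.00 ms.

280 ms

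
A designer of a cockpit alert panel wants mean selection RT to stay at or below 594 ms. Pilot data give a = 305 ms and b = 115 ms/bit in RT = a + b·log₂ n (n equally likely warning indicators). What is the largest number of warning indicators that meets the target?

5

Set 305 + 115·log₂ n ≤ 594 → log₂ n ≤ (594 − 305)/115 = 2.5130.
So n ≤ 2^2.5130 = 5.708; the largest integer n is 5.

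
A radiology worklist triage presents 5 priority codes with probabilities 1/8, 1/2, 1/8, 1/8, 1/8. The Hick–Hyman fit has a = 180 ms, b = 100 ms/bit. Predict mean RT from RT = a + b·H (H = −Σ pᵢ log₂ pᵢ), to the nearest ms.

380 ms

H = −Σ pᵢ log₂ pᵢ = 0.125·3 + 0.5·1 + 0.125·3 + 0.125·3 + 0.125·3 = 2.000 bits.
RT = 180 + 100 × 2.000 = 380.00 ms.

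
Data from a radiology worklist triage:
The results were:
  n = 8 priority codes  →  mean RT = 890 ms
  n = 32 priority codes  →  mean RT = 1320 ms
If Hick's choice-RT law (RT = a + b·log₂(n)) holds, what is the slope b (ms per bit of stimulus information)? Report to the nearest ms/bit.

215 ms/bit

The slope on a log₂ axis is (1320 − 890) / (5 − 3) = 215 ms/bit.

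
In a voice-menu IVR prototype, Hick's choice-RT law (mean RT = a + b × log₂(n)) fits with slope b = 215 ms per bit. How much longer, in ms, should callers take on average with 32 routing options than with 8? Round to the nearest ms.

430 ms

The intercept a cancels: ΔRT = b·(log₂ n₂ − log₂ n₁) = b·log₂(n₂/n₁).
log₂(32) − log₂(8) = log₂(32/8) = log₂(4) = 2.
ΔRT = 215 × 2.0000 = 430.000 ms.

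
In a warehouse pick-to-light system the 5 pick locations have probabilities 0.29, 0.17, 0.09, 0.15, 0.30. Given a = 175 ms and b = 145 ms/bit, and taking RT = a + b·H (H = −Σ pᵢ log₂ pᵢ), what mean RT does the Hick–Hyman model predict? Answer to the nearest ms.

494 ms

Entropy contributions −pᵢ log₂ pᵢ: 0.5179, 0.4346, 0.3127, 0.4105, 0.5211; sum H = 2.1968 bits.
RT = a + bH = 175 + 145·2.1968 = 493.53 ms.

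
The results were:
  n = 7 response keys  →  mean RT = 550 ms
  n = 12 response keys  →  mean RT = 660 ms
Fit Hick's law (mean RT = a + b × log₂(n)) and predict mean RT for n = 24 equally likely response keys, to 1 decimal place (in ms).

Solve the two-equation system in a and b:
  b = (660 − 550) / (log₂ 12 − log₂ 7) = 110 / (3.5850 − 2.8074) = 141.460 ms/bit
  a = 550 − 141.460 × 2.8074 = 152.873 ms
Then RT(24) = 152.873 + 141.460 × log₂ 24 = 152.873 + 141.460 × 4.5850 ≈ 801.460 ms.

801.5 ms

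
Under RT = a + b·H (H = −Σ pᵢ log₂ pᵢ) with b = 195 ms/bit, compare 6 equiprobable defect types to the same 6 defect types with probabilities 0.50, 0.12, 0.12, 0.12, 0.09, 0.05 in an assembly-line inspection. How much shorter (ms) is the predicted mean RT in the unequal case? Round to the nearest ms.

89 ms

Equiprobable entropy H₀ = log₂ 6 = 2.5850 bits.
Skewed entropy H = −Σ pᵢ log₂ pᵢ = 2.1300 bits.
ΔRT = b·(H₀ − H) = 195 × 0.4550 = 88.73 ms.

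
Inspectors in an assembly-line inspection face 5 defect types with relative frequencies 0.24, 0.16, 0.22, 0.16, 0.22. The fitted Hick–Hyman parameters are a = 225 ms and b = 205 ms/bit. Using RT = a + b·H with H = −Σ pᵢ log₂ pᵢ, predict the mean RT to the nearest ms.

697 ms

Entropy contributions −pᵢ log₂ pᵢ: 0.4941, 0.4230, 0.4806, 0.4230, 0.4806; sum H = 2.3013 bits.
RT = a + bH = 225 + 205·2.3013 = 696.77 ms.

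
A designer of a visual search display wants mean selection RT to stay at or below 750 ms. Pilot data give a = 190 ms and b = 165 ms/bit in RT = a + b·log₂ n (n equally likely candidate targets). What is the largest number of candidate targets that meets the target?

10

Set 190 + 165·log₂ n ≤ 750 → log₂ n ≤ (750 − 190)/165 = 3.3939.
So n ≤ 2^3.3939 = 10.512; the largest integer n is 10.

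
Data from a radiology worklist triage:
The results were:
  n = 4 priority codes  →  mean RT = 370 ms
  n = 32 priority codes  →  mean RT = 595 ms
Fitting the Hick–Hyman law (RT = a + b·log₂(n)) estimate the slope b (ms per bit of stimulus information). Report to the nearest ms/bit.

The slope on a log₂ axis is (595 − 370) / (5 − 2) = 75 ms/bit.

75 ms/bit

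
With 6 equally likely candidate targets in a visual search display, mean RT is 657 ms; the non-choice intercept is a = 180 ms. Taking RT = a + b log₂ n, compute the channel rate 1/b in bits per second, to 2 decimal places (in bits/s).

b = (657 − 180)/log₂ 6 = 477/2.5850 = 184.529 ms per bit = 0.18453 s/bit; the reciprocal is 5.419 bits/s.

5.42 bits/s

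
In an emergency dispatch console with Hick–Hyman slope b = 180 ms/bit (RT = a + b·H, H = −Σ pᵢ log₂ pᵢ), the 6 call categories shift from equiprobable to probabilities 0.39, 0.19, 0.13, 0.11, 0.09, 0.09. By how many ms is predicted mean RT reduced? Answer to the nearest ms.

44 ms

Equiprobable entropy H₀ = log₂ 6 = 2.5850 bits.
Skewed entropy H = −Σ pᵢ log₂ pᵢ = 2.3433 bits.
ΔRT = b·(H₀ − H) = 180 × 0.2417 = 43.51 ms.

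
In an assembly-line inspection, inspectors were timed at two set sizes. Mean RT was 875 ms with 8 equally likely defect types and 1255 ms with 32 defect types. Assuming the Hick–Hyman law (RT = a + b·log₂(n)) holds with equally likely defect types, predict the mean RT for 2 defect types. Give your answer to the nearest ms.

With log₂ n on the abscissa the relation is linear; from the two conditions:
  b = (1255 − 875) / (log₂ 32 − log₂ 8) = 380 / (5 − 3) = 190 ms/bit
  a = 875 − 190 × 3 = 305 ms
Then RT(2) = 305 + 190 × log₂ 2 = 305 + 190 × 1 ≈ 495.000 ms.

495 ms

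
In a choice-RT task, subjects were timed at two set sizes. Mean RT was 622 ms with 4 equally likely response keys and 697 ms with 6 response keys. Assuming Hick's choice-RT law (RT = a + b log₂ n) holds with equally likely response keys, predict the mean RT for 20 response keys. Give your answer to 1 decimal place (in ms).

919.7 ms

Fit slope and intercept:
  b = (697 − 622) / (log₂ 6 − log₂ 4) = 75 / (2.5850 − 2) = 128.213 ms/bit
  a = 622 − 128.213 × 2 = 365.573 ms
Then RT(20) = 365.573 + 128.213 × log₂ 20 = 365.573 + 128.213 × 4.3219 ≈ 919.702 ms.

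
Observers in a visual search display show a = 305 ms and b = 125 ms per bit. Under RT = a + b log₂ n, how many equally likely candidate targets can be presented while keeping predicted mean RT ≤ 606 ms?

125·log₂ n ≤ 606 − 305 = 301, giving log₂ n ≤ 2.4080 and n ≤ 5.307. The largest whole number is 5.

5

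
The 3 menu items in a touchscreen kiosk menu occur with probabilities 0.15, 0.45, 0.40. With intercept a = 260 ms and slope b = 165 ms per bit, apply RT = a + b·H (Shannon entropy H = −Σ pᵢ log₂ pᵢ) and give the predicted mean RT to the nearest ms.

Entropy contributions −pᵢ log₂ pᵢ: 0.4105, 0.5184, 0.5288; sum H = 1.4577 bits.
RT = a + bH = 260 + 165·1.4577 = 500.52 ms.

501 ms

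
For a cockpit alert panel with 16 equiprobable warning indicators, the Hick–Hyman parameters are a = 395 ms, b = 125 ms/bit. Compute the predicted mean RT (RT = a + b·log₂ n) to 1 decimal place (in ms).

895.0 ms

log₂(16) = 4 bits, so RT = 395 + 125 × 4 ≈ 895.000 ms.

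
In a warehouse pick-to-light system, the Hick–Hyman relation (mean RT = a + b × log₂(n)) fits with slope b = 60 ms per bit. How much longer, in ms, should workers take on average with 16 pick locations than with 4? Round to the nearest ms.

Only the slope matters, since a is common to both: ΔRT = b·log₂(n₂/n₁).
log₂(16) − log₂(4) = log₂(16/4) = log₂(4) = 2.
ΔRT = 60 × 2.0000 = 120.000 ms.

120 ms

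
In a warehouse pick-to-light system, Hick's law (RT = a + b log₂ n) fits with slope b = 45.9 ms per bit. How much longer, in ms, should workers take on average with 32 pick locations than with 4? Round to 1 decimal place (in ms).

137.7 ms

The intercept a cancels: ΔRT = b·(log₂ n₂ − log₂ n₁) = b·log₂(n₂/n₁).
log₂(32) − log₂(4) = log₂(32/4) = log₂(8) = 3.
ΔRT = 45.9 × 3.0000 = 137.700 ms.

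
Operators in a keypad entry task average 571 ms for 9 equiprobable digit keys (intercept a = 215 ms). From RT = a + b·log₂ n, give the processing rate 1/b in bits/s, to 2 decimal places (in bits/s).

8.90 bits/s

Choice component = 571 − 215 = 356 ms over log₂(9) = 3.1699 bits.
b = 356 / 3.1699 = 112.305 ms/bit, so 1/b = 8.904 bits/s.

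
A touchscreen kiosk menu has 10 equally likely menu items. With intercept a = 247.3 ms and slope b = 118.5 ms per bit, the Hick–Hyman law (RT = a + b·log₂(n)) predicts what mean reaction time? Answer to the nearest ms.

641 ms

log₂(10) = 3.3219 bits, so RT = 247.3 + 118.5 × 3.3219 ≈ 640.948 ms.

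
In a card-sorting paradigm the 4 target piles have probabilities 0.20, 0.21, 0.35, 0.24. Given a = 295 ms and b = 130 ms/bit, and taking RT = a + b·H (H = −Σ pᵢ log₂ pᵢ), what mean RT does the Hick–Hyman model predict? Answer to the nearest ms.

H = 0.20·log₂(1/0.20) + 0.21·log₂(1/0.21) + 0.35·log₂(1/0.35) + 0.24·log₂(1/0.24) = 1.9614 bits.
RT = 295 + 130 × 1.9614 = 549.99 ms.

550 ms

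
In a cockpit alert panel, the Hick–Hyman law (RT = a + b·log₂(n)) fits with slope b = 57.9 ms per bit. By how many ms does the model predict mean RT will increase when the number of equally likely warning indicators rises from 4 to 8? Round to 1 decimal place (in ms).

57.9 ms

ΔRT = (a + b log₂ n₂) − (a + b log₂ n₁) = b·(log₂ n₂ − log₂ n₁).
log₂(8) − log₂(4) = log₂(8/4) = log₂(2) = 1.
ΔRT = 57.9 × 1.0000 = 57.900 ms.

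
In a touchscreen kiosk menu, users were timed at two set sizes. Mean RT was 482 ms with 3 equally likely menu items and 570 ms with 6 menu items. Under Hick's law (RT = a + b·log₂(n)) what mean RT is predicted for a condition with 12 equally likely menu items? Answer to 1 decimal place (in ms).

658.0 ms

Fit slope and intercept:
  b = (570 − 482) / (log₂ 6 − log₂ 3) = 88 / (2.5850 − 1.5850) = 88.000 ms/bit
  a = 482 − 88.000 × 1.5850 = 342.523 ms
Then RT(12) = 342.523 + 88.000 × log₂ 12 = 342.523 + 88.000 × 3.5850 ≈ 658.000 ms.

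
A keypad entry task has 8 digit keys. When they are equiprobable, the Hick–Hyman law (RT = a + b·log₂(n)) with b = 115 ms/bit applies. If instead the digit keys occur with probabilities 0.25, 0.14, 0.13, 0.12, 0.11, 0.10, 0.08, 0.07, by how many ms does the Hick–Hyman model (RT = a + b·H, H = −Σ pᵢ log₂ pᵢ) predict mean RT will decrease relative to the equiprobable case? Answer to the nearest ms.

13 ms

Equiprobable entropy H₀ = log₂ 8 = 3.0000 bits.
Skewed entropy H = −Σ pᵢ log₂ pᵢ = 2.8894 bits.
ΔRT = b·(H₀ − H) = 115 × 0.1106 = 12.72 ms.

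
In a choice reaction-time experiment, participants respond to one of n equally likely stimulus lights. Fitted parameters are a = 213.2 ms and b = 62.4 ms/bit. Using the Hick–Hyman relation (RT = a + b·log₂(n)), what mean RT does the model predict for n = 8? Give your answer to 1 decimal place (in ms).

log₂(8) = 3 bits, so RT = 213.2 + 62.4 × 3 ≈ 400.400 ms.

400.4 ms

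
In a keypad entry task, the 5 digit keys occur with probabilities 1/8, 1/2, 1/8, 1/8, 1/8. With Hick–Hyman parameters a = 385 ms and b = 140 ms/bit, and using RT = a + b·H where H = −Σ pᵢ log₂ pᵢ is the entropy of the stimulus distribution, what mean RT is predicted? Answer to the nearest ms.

665 ms

Each term −pᵢ log₂ pᵢ: 0.125·3 + 0.5·1 + 0.125·3 + 0.125·3 + 0.125·3; summed, H = 2.000 bits.
Mean RT = a + bH = 385 + 140·2.000 = 665.00 ms.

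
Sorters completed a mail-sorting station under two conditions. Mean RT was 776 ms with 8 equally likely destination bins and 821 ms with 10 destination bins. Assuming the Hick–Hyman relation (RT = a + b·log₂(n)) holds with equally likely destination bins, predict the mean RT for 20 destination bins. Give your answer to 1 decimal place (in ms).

RT is linear in log₂ n, so two points fix the line:
  b = (821 − 776) / (log₂ 10 − log₂ 8) = 45 / (3.3219 − 3) = 139.783 ms/bit
  a = 776 − 139.783 × 3 = 356.652 ms
Then RT(20) = 356.652 + 139.783 × log₂ 20 = 356.652 + 139.783 × 4.3219 ≈ 960.783 ms.

960.8 ms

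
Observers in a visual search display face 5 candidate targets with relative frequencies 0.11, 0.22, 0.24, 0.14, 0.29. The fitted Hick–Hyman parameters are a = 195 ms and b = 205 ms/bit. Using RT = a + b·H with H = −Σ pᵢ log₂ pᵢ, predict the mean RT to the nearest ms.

Entropy contributions −pᵢ log₂ pᵢ: 0.3503, 0.4806, 0.4941, 0.3971, 0.5179; sum H = 2.2400 bits.
RT = a + bH = 195 + 205·2.2400 = 654.20 ms.

654 ms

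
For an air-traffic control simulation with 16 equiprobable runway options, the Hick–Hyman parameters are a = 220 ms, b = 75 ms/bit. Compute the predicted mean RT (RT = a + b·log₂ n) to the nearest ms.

log₂(16) = 4 bits, so RT = 220 + 75 × 4 ≈ 520.000 ms.

520 ms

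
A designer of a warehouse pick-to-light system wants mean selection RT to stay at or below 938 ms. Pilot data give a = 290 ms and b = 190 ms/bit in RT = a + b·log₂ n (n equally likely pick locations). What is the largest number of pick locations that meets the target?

Information budget: (938 − 290)/190 = 3.4105 bits, so n ≤ 2^3.4105 = 10.633 → at most 10.

10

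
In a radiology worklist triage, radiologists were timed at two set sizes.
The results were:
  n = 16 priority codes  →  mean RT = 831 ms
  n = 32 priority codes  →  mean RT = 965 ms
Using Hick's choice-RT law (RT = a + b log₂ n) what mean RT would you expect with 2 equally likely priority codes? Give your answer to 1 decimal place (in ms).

429.0 ms

Solve the two-equation system in a and b:
  b = (965 − 831) / (log₂ 32 − log₂ 16) = 134 / (5 − 4) = 134.000 ms/bit
  a = 831 − 134.000 × 4 = 295.000 ms
Then RT(2) = 295.000 + 134.000 × log₂ 2 = 295.000 + 134.000 × 1 ≈ 429.000 ms.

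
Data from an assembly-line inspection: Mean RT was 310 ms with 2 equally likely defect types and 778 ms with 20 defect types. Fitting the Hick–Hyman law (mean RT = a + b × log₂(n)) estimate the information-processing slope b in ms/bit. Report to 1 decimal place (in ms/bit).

140.9 ms/bit

Slope: b = (778 − 310) / (log₂ 20 − log₂ 2) = 468/3.3219 = 140.882 ms/bit.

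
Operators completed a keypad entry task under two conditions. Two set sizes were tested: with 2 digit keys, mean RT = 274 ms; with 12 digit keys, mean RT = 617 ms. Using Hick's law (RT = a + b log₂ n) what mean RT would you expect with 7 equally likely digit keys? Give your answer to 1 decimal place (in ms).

513.8 ms

With log₂ n on the abscissa the relation is linear; from the two conditions:
  b = (617 − 274) / (log₂ 12 − log₂ 2) = 343 / (3.5850 − 1) = 132.691 ms/bit
  a = 274 − 132.691 × 1 = 141.309 ms
Then RT(7) = 141.309 + 132.691 × log₂ 7 = 141.309 + 132.691 × 2.8074 ≈ 513.819 ms.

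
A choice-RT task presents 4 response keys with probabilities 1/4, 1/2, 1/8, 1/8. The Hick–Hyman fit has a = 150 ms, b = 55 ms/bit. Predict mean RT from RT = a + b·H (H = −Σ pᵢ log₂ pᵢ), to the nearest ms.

H = −Σ pᵢ log₂ pᵢ = 0.25·2 + 0.5·1 + 0.125·3 + 0.125·3 = 1.750 bits.
RT = 150 + 55 × 1.750 = 246.25 ms.

246 ms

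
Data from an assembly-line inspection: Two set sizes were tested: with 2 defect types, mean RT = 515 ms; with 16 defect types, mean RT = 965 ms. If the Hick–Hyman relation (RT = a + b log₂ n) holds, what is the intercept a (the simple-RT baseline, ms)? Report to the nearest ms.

Slope: b = (965 − 515) / (log₂ 16 − log₂ 2) = 450/3.0000 = 150 ms/bit.
Intercept: a = 515 − 150·log₂(2) = 365.000 ms.

365 ms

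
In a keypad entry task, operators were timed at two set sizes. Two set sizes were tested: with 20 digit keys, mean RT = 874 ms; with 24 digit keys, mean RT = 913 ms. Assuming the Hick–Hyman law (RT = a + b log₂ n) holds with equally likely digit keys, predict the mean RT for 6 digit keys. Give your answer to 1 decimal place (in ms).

RT is linear in log₂ n, so two points fix the line:
  b = (913 − 874) / (log₂ 24 − log₂ 20) = 39 / (4.5850 − 4.3219) = 148.270 ms/bit
  a = 874 − 148.270 × 4.3219 = 233.190 ms
Then RT(6) = 233.190 + 148.270 × log₂ 6 = 233.190 + 148.270 × 2.5850 ≈ 616.461 ms.

616.5 ms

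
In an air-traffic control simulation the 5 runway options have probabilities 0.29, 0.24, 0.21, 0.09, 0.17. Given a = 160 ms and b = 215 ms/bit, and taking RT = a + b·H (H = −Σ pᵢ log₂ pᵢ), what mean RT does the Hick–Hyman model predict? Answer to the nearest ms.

640 ms

H = 0.29·log₂(1/0.29) + 0.24·log₂(1/0.24) + 0.21·log₂(1/0.21) + 0.09·log₂(1/0.09) + 0.17·log₂(1/0.17) = 2.2321 bits.
RT = 160 + 215 × 2.2321 = 639.90 ms.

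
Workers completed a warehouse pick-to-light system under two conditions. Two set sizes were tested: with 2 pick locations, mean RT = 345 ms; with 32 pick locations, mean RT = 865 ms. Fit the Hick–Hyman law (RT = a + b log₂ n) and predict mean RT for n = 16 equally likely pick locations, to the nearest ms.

Solve the two-equation system in a and b:
  b = (865 − 345) / (log₂ 32 − log₂ 2) = 520 / (5 − 1) = 130 ms/bit
  a = 345 − 130 × 1 = 215 ms
Then RT(16) = 215 + 130 × log₂ 16 = 215 + 130 × 4 ≈ 735.000 ms.

735 ms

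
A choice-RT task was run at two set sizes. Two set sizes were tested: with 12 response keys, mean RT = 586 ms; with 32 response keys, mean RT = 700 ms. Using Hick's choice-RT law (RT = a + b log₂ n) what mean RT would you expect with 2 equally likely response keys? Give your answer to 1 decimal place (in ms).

377.7 ms

RT is linear in log₂ n, so two points fix the line:
  b = (700 − 586) / (log₂ 32 − log₂ 12) = 114 / (5 − 3.5850) = 80.563 ms/bit
  a = 586 − 80.563 × 3.5850 = 297.184 ms
Then RT(2) = 297.184 + 80.563 × log₂ 2 = 297.184 + 80.563 × 1 ≈ 377.747 ms.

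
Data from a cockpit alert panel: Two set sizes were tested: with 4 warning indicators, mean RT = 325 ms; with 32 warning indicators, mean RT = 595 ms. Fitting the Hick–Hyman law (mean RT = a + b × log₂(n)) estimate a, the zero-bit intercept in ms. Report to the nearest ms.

b = (RT₂ − RT₁)/(log₂ n₂ − log₂ n₁) = (595 − 325)/(5 − 2) = 90 ms/bit.
a = RT₁ − b·log₂ n₁ = 325 − 90 × 2 = 145.000 ms.

145 ms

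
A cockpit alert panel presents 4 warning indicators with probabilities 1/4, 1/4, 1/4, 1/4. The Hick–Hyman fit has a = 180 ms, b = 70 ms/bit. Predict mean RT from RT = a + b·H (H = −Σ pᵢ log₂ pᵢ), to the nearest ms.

320 ms

Each term −pᵢ log₂ pᵢ: 0.25·2 + 0.25·2 + 0.25·2 + 0.25·2; summed, H = 2.000 bits.
Mean RT = a + bH = 180 + 70·2.000 = 320.00 ms.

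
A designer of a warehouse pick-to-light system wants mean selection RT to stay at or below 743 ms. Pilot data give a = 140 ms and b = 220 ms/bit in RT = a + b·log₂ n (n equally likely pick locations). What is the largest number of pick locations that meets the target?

6

220·log₂ n ≤ 743 − 140 = 603, giving log₂ n ≤ 2.7409 and n ≤ 6.685. The largest whole number is 6.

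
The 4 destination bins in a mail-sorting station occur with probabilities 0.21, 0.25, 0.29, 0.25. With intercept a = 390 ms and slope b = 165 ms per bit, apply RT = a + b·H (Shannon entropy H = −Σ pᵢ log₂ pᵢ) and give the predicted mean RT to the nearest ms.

Entropy contributions −pᵢ log₂ pᵢ: 0.4728, 0.5000, 0.5179, 0.5000; sum H = 1.9907 bits.
RT = a + bH = 390 + 165·1.9907 = 718.47 ms.

718 ms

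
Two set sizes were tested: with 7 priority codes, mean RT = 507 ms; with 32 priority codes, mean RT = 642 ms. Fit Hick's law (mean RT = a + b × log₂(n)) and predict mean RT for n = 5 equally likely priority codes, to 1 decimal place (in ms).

With log₂ n on the abscissa the relation is linear; from the two conditions:
  b = (642 − 507) / (log₂ 32 − log₂ 7) = 135 / (5 − 2.8074) = 61.569 ms/bit
  a = 507 − 61.569 × 2.8074 = 334.153 ms
Then RT(5) = 334.153 + 61.569 × log₂ 5 = 334.153 + 61.569 × 2.3219 ≈ 477.113 ms.

477.1 ms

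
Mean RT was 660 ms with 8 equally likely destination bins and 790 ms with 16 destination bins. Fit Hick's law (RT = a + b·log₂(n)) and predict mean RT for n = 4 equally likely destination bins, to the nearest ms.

530 ms

Fit slope and intercept:
  b = (790 − 660) / (log₂ 16 − log₂ 8) = 130 / (4 − 3) = 130 ms/bit
  a = 660 − 130 × 3 = 270 ms
Then RT(4) = 270 + 130 × log₂ 4 = 270 + 130 × 2 ≈ 530.000 ms.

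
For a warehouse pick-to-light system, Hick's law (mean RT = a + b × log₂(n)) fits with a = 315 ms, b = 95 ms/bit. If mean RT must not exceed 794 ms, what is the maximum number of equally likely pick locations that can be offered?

32

95·log₂ n ≤ 794 − 315 = 479, giving log₂ n ≤ 5.0421 and n ≤ 32.948. The largest whole number is 32.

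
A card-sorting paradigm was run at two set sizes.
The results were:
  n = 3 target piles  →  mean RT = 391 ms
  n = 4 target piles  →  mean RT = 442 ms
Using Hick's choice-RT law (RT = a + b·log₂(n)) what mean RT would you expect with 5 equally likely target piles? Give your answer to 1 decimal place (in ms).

Fit slope and intercept:
  b = (442 − 391) / (log₂ 4 − log₂ 3) = 51 / (2 − 1.5850) = 122.880 ms/bit
  a = 391 − 122.880 × 1.5850 = 196.239 ms
Then RT(5) = 196.239 + 122.880 × log₂ 5 = 196.239 + 122.880 × 2.3219 ≈ 481.559 ms.

481.6 ms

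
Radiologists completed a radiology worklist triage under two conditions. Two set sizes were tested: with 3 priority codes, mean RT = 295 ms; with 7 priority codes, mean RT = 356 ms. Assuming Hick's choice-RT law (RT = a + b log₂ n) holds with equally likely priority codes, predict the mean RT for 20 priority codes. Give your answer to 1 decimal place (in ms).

Solve the two-equation system in a and b:
  b = (356 − 295) / (log₂ 7 − log₂ 3) = 61 / (2.8074 − 1.5850) = 49.902 ms/bit
  a = 295 − 49.902 × 1.5850 = 215.907 ms
Then RT(20) = 215.907 + 49.902 × log₂ 20 = 215.907 + 49.902 × 4.3219 ≈ 431.580 ms.

431.6 ms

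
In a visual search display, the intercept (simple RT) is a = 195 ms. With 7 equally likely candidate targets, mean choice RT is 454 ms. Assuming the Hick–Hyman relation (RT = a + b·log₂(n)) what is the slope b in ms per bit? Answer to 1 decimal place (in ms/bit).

log₂(7) = 2.8074 bits.
b = (RT − a)/log₂ n = (454 − 195) / 2.8074 = 92.258 ms/bit.

92.3 ms/bit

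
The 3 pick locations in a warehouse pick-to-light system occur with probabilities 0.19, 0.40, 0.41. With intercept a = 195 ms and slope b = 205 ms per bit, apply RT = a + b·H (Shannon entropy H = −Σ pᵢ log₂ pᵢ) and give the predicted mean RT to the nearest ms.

Entropy contributions −pᵢ log₂ pᵢ: 0.4552, 0.5288, 0.5274; sum H = 1.5114 bits.
RT = a + bH = 195 + 205·1.5114 = 504.83 ms.

505 ms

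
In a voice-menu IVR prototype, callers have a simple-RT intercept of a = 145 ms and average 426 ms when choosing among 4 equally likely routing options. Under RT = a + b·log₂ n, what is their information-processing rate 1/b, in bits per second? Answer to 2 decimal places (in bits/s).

b = (426 − 145)/log₂ 4 = 281/2 = 140.500 ms per bit = 0.14050 s/bit; the reciprocal is 7.117 bits/s.

7.12 bits/s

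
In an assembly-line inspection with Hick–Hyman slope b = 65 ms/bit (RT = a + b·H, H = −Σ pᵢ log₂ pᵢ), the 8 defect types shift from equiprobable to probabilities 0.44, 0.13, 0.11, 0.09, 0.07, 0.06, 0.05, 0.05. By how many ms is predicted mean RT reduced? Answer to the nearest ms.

The RT saving is b·ΔH. Equiprobable H₀ = log₂(8) = 3.0000 bits; with the given probabilities H = 2.5110 bits.
b·(H₀ − H) = 65 × (3.0000 − 2.5110) = 31.78 ms.

32 ms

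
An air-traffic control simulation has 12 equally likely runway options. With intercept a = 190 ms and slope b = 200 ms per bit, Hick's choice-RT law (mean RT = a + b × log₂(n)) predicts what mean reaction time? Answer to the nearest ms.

log₂(12) = 3.5850 bits, so RT = 190 + 200 × 3.5850 ≈ 906.993 ms.

907 ms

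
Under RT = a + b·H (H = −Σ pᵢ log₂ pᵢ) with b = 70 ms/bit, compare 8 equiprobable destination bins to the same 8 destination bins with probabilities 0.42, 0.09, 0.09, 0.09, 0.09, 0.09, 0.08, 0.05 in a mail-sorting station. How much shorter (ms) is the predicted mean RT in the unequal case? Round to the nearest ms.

The RT saving is b·ΔH. Equiprobable H₀ = log₂(8) = 3.0000 bits; with the given probabilities H = 2.5965 bits.
b·(H₀ − H) = 70 × (3.0000 − 2.5965) = 28.24 ms.

28 ms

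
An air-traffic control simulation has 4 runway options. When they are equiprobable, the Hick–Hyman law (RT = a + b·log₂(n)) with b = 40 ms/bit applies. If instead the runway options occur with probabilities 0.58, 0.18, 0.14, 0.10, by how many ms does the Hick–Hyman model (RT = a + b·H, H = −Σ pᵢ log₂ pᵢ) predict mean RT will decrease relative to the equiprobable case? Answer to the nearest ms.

The RT saving is b·ΔH. Equiprobable H₀ = log₂(4) = 2.0000 bits; with the given probabilities H = 1.6304 bits.
b·(H₀ − H) = 40 × (2.0000 − 1.6304) = 14.78 ms.

15 ms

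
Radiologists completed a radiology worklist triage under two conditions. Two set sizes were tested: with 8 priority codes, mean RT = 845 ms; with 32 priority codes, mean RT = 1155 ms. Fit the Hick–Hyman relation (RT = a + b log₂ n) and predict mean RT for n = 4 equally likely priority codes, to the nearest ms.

690 ms

With log₂ n on the abscissa the relation is linear; from the two conditions:
  b = (1155 − 845) / (log₂ 32 − log₂ 8) = 310 / (5 − 3) = 155 ms/bit
  a = 845 − 155 × 3 = 380 ms
Then RT(4) = 380 + 155 × log₂ 4 = 380 + 155 × 2 ≈ 690.000 ms.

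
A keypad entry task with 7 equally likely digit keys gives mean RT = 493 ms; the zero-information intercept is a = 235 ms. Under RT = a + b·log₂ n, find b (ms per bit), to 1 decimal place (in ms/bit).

7 alternatives carry log₂ 7 = 2.8074 bits; the choice cost is 493 − 235 = 258 ms, so b = 258/2.8074 = 91.901 ms/bit.

91.9 ms/bit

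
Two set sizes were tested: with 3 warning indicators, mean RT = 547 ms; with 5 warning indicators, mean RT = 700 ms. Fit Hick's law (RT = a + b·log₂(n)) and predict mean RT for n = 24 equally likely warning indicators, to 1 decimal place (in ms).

With log₂ n on the abscissa the relation is linear; from the two conditions:
  b = (700 − 547) / (log₂ 5 − log₂ 3) = 153 / (2.3219 − 1.5850) = 207.608 ms/bit
  a = 547 − 207.608 × 1.5850 = 217.949 ms
Then RT(24) = 217.949 + 207.608 × log₂ 24 = 217.949 + 207.608 × 4.5850 ≈ 1169.824 ms.

1169.8 ms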